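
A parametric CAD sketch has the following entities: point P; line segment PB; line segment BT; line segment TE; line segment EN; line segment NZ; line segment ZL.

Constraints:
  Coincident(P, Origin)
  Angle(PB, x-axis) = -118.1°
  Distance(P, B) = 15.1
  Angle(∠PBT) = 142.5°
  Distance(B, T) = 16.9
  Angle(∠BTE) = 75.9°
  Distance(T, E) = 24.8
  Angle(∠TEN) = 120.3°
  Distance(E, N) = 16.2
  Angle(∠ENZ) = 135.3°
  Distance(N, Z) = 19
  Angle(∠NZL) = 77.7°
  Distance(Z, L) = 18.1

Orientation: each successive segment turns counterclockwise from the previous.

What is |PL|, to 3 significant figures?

4.16

P is at the origin; PB runs at -118.1° with length 15.1, so B = (-7.11, -13.3). ∠PBT = 142.5° gives BT at -80.6° from the x-axis; with |BT| = 16.9, T = (-4.35, -30.0). ∠BTE = 75.9° gives TE at 23.5° from the x-axis; with |TE| = 24.8, E = (18.4, -20.1). ∠TEN = 120.3° gives EN at 83.2° from the x-axis; with |EN| = 16.2, N = (20.3, -4.02). ∠ENZ = 135.3° gives NZ at 128° from the x-axis; with |NZ| = 19.0, Z = (8.64, 11.0). ∠NZL = 77.7° gives ZL at -130° from the x-axis; with |ZL| = 18.1, L = (-2.95, -2.93). Then |PL| = |L − P| = 4.16.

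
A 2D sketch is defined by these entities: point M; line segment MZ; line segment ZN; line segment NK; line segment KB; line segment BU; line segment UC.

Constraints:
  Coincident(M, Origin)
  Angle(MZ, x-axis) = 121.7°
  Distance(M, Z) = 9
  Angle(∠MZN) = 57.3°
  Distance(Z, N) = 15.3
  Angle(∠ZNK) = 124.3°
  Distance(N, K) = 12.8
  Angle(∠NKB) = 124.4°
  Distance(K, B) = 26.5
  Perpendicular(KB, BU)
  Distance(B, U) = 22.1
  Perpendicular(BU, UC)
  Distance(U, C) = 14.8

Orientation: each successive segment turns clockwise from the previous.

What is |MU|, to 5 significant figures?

23.335

∠NKB = 124.4° gives KB at -112.30° from the x-axis; with |KB| = 26.5, B = (7.5403, -27.826). The perpendicularity gives BU at right angles to KB, so BU runs at 157.70°; with |BU| = 22.1, U = (-12.907, -19.440). Then |MU| = |U − M| = 23.335.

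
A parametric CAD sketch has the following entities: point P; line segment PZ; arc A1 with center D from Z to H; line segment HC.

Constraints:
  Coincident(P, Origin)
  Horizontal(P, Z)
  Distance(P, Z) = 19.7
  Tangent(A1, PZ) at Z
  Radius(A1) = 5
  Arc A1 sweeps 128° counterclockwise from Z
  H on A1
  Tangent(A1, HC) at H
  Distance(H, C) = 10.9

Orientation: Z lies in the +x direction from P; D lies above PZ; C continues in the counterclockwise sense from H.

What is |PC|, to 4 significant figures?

23.76

On A1, Z sits at bearing -90° from D; a 128° counterclockwise sweep puts H at bearing 38°, so H = D + 5.0·(cos 38°, sin 38°) = (23.64, 8.078). The tangent condition forces DH to be normal to HC, so HC runs along (−sin 38°, cos 38°); with |HC| = 10.9, C = (16.93, 16.67). Then |PC| = |C − P| = 23.76.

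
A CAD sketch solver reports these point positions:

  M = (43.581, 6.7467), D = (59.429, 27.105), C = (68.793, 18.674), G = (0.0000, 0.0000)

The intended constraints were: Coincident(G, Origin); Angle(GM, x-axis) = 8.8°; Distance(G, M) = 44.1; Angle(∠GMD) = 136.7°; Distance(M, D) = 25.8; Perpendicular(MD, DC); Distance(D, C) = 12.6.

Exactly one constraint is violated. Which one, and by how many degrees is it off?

Perpendicular(MD, DC) — off by 4.10°.

G = (0.00, 0.00) ✓; GM at 8.800° ✓; |GM| = 44.10 ✓; ∠GMD = 136.7° ✓; |MD| = 25.80 ✓; ∠(MD, DC) = 94.10° ✗; |DC| = 12.60 ✓.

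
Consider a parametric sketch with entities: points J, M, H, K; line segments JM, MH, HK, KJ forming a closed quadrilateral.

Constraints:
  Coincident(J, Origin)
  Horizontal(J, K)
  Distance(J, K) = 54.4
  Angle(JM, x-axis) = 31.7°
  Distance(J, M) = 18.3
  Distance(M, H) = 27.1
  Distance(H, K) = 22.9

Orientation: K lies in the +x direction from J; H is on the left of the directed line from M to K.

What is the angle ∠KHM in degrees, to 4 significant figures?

106.0°

Checks: J.y = 0.00, K.y = 0.00 ✓; |MH| = 27.10 ✓; |HK| = 22.90 ✓.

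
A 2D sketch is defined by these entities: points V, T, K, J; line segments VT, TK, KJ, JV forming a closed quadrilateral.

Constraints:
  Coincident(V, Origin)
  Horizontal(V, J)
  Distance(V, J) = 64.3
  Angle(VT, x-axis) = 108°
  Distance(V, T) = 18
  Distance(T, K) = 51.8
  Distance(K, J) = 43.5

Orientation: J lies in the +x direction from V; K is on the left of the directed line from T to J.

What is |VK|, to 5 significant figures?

56.318

Checks: |TK| = 51.80 ✓; |KJ| = 43.50 ✓.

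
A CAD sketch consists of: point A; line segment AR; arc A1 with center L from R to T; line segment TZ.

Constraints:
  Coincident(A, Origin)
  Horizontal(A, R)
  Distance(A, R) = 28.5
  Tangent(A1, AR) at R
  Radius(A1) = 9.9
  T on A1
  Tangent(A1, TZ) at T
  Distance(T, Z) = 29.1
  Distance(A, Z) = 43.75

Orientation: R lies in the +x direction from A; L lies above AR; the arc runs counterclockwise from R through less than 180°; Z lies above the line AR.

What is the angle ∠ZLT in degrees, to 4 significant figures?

71.21°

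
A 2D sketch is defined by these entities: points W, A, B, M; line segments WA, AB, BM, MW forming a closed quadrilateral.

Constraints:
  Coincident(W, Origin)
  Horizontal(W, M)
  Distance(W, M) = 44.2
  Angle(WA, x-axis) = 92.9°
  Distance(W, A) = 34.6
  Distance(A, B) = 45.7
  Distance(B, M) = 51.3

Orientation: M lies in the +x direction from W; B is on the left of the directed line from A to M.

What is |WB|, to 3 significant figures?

65.5

W is at the origin; WM is horizontal with |WM| = 44.2 and M in +x, so M = (44.2, 0). WA runs at 92.9° with |WA| = 34.6, so A = (-1.75, 34.6). B is determined by |AB| = 45.7 and |BM| = 51.3 together: it lies at the intersection of circle(A, 45.7) and circle(M, 51.3). With |AM| = 57.5, the foot of the radical line on AM is 24.0 from A and the perpendicular offset is √(45.7² − 24.0²) = 38.9. Taking the left-of-AM solution: B = (40.8, 51.2).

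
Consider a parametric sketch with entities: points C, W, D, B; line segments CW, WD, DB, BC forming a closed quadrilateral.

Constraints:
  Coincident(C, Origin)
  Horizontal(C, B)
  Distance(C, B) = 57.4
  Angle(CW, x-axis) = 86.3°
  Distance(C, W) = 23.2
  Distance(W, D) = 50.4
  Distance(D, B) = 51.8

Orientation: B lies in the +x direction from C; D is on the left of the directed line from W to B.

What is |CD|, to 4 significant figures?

66.72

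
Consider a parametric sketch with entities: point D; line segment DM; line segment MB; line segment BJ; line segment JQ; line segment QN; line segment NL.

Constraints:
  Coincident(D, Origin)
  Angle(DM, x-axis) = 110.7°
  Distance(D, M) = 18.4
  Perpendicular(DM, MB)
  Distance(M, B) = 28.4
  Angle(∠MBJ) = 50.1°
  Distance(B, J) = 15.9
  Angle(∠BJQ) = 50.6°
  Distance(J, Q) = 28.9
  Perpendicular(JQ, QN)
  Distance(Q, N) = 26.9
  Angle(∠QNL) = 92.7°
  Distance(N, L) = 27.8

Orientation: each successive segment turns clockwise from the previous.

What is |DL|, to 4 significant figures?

47.40

D is at the origin; DM runs at 110.7° with length 18.4, so M = (-6.504, 17.21). The perpendicularity gives MB at right angles to DM, so MB runs at 20.70°; with |MB| = 28.4, B = (20.06, 27.25). ∠MBJ = 50.1° gives BJ at -109.2° from the x-axis; with |BJ| = 15.9, J = (14.83, 12.24). ∠BJQ = 50.6° gives JQ at 121.4° from the x-axis; with |JQ| = 28.9, Q = (-0.2235, 36.90). The perpendicularity gives QN at right angles to JQ, so QN runs at 31.40°; with |QN| = 26.9, N = (22.74, 50.92). ∠QNL = 92.7° gives NL at -55.90° from the x-axis; with |NL| = 27.8, L = (38.32, 27.90). Then |DL| = |L − D| = 47.40.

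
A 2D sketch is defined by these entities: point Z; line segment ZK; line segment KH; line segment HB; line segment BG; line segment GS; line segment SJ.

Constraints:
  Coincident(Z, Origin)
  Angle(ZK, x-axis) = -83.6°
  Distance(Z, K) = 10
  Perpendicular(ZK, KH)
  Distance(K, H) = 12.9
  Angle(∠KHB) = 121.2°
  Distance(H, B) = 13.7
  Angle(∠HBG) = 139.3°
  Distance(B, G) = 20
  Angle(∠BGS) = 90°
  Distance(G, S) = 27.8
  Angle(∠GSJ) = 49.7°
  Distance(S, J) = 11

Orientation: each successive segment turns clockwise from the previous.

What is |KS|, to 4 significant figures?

28.92

∠HBG = 139.3° gives BG at 86.90° from the x-axis; with |BG| = 20.0, G = (-18.98, 19.45). ∠BGS = 90.0° gives GS at -3.100° from the x-axis; with |GS| = 27.8, S = (8.777, 17.95). Then |KS| = |S − K| = 28.92.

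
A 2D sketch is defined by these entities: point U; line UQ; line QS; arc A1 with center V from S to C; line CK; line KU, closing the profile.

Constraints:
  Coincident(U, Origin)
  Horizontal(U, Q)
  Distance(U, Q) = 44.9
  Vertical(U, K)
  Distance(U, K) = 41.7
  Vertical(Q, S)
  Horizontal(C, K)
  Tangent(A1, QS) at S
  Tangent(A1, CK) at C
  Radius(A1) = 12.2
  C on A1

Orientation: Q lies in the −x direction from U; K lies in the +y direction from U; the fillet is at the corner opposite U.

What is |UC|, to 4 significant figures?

52.99

The virtual corner opposite U is at (-44.90, 41.70). The tangent condition forces VS to be normal to QS and since A1 is tangent to CK there, VC ⟂ CK, with radius 12.2, so the center V sits 12.2 in from both sides at V = (-32.70, 29.50). That places the tangent points at S = (-44.90, 29.50) on QS and C = (-32.70, 41.70) on CK. Then |UC| = |C − U| = 52.99.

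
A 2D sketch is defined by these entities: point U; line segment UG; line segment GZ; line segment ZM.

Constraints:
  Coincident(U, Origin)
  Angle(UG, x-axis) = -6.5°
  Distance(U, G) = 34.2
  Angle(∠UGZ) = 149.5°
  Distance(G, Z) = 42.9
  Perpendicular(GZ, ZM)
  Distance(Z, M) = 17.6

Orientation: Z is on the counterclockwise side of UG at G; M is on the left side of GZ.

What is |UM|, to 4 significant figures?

72.37

U is at the origin; UG runs at -6.5° with length 34.2, so G = 34.2·(cos -6.5°, sin -6.5°) = (33.98, -3.872). ∠UGZ = 149.5°, so GZ runs at -6.5° + (180° − 149.5°) = 24.00° from the x-axis; with |GZ| = 42.9, Z = G + 42.9·(cos 24.00°, sin 24.00°) = (73.17, 13.58). GZ is perpendicular to ZM; with |ZM| = 17.6 on the left of GZ, M = Z + 17.6·(-0.4067, 0.9135) = (66.01, 29.66). Then |UM| = |M − U| = 72.37.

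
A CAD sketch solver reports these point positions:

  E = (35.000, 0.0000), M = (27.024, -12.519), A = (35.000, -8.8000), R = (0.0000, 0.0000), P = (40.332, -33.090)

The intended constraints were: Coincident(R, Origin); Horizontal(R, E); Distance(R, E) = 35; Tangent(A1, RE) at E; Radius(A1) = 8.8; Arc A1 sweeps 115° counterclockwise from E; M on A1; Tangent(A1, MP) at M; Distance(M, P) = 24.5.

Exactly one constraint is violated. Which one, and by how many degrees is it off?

Tangent(A1, MP) at M — off by 7.90°.

R = (0.00, 0.00) ✓; R.y = 0.00, E.y = 0.00 ✓; |RE| = 35.00 ✓; ∠(AE, ER) = 90.00° ✓; |AE| = 8.800 ✓; bearing(A→M) − bearing(A→E) = 115.0° ✓; |AM| = 8.800 ✓; ∠(AM, MP) = 82.10° ✗; |MP| = 24.50 ✓.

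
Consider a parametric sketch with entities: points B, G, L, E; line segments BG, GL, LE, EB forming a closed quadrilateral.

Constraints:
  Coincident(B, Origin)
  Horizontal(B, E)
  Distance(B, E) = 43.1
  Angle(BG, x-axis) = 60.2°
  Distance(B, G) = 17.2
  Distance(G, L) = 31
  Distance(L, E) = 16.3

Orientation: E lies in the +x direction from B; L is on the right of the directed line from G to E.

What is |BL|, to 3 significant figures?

30.2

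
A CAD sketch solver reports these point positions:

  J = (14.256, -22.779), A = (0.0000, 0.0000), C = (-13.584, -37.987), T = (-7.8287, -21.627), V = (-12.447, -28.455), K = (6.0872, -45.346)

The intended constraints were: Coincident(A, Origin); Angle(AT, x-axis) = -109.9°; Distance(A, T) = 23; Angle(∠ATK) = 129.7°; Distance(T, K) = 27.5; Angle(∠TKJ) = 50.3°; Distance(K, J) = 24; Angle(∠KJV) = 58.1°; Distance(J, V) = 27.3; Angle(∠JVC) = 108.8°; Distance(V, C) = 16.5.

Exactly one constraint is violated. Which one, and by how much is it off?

Distance(V, C) = 16.5 — off by 6.90.

A = (0.00, 0.00) ✓; AT at -109.9° ✓; |AT| = 23.00 ✓; ∠ATK = 129.7° ✓; |TK| = 27.50 ✓; ∠TKJ = 50.30° ✓; |KJ| = 24.00 ✓; ∠KJV = 58.10° ✓; |JV| = 27.30 ✓; ∠JVC = 108.8° ✓; |VC| = 9.600 ✗.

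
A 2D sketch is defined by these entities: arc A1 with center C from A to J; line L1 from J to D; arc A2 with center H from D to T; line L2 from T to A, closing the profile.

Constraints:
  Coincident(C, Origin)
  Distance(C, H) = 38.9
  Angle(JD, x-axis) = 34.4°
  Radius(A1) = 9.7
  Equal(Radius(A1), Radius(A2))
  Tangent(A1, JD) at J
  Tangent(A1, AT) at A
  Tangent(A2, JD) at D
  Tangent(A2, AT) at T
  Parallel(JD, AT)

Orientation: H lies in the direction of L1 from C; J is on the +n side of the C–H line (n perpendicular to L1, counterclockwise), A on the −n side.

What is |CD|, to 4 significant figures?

40.09

Tangency of A1 to both parallel lines with radius 9.7 puts J and A at C ± 9.7·n: J = (-5.480, 8.004), A = (5.480, -8.004). Equal radii place D and T the same way about H: D = H + 9.7·n = (26.62, 29.98), T = H − 9.7·n = (37.58, 13.97). Then |CD| = |D − C| = 40.09.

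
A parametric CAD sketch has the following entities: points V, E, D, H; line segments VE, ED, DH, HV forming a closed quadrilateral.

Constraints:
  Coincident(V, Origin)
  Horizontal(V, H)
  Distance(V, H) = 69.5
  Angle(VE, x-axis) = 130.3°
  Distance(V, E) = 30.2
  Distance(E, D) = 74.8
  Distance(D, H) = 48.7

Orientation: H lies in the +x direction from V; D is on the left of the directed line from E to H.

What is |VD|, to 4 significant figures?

68.91

V is at the origin; V and H share the same y with |VH| = 69.5 and H in +x, so H = (69.5, 0). VE runs at 130.3° with |VE| = 30.2, so E = (-19.53, 23.03). D is determined by |ED| = 74.8 and |DH| = 48.7 together: it lies at the intersection of circle(E, 74.8) and circle(H, 48.7). With |EH| = 91.96, the foot of the radical line on EH is 63.51 from E and the perpendicular offset is √(74.8² − 63.51²) = 39.52. Taking the left-of-EH solution: D = (51.85, 45.39).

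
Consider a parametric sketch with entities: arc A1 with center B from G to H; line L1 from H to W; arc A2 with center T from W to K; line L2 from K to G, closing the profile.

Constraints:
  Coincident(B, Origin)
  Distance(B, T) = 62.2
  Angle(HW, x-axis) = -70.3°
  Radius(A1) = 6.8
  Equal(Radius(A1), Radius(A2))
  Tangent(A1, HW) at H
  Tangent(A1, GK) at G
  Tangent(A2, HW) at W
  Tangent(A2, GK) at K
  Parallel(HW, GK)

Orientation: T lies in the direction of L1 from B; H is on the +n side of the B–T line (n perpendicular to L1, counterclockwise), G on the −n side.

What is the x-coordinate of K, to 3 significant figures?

14.6

The slot axis is L1's direction at -70.3°, so u = (cos -70.3°, sin -70.3°) = (0.337, -0.941) and n = (−sin -70.3°, cos -70.3°) = (0.941, 0.337). B is at the origin and T lies 62.2 along u from B, so T = 62.2·u = (21.0, -58.6). Tangency of A1 to both parallel lines with radius 6.8 puts H and G at B ± 6.8·n: H = (6.40, 2.29), G = (-6.40, -2.29). Equal radii place W and K the same way about T: W = T + 6.8·n = (27.4, -56.3), K = T − 6.8·n = (14.6, -60.9). So K.x = 14.6.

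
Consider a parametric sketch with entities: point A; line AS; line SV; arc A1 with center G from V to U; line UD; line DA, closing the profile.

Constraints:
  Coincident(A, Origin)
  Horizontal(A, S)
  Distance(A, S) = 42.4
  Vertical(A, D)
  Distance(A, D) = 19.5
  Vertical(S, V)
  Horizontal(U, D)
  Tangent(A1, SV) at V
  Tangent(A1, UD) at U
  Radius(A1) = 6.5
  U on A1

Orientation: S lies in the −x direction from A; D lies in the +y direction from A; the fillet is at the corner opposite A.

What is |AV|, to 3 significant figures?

44.3

The virtual corner opposite A is at (-42.4, 19.5). Since A1 is tangent to SV there, GV ⟂ SV and tangency of A1 to UD means the radius GU is perpendicular to UD, with radius 6.5, so the center G sits 6.5 in from both sides at G = (-35.9, 13.0). That places the tangent points at V = (-42.4, 13.0) on SV and U = (-35.9, 19.5) on UD. Then |AV| = |V − A| = 44.3.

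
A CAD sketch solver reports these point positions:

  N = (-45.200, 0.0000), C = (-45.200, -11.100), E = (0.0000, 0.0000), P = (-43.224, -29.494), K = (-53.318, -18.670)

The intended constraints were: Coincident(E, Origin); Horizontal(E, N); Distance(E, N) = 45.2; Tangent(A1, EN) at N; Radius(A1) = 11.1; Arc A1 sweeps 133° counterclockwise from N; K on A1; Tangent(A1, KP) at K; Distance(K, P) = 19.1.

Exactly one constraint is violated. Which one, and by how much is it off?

Distance(K, P) = 19.1 — off by 4.30.

E = (0.00, 0.00) ✓; E.y = 0.00, N.y = 0.00 ✓; |EN| = 45.20 ✓; ∠(CN, NE) = 90.00° ✓; |CN| = 11.10 ✓; bearing(C→K) − bearing(C→N) = 133.0° ✓; |CK| = 11.10 ✓; ∠(CK, KP) = 90.00° ✓; |KP| = 14.80 ✗.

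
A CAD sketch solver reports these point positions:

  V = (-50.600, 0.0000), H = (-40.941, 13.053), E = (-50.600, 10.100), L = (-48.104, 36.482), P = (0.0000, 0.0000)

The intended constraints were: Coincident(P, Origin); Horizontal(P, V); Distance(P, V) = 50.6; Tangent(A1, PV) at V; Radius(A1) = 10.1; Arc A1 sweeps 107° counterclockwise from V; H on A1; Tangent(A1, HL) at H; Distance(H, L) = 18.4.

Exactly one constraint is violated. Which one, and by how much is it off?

Distance(H, L) = 18.4 — off by 6.10.

P = (0.00, 0.00) ✓; P.y = 0.00, V.y = 0.00 ✓; |PV| = 50.60 ✓; ∠(EV, VP) = 90.00° ✓; |EV| = 10.10 ✓; bearing(E→H) − bearing(E→V) = 107.0° ✓; |EH| = 10.10 ✓; ∠(EH, HL) = 90.00° ✓; |HL| = 24.50 ✗.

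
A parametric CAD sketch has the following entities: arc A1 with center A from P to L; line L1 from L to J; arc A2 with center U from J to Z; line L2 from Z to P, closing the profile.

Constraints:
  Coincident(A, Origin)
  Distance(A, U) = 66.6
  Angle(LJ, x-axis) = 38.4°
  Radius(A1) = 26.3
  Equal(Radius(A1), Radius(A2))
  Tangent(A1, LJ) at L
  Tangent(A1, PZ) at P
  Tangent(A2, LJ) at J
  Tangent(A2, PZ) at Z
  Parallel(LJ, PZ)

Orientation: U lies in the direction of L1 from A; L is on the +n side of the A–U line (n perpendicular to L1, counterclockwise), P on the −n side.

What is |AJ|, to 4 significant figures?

71.60

Tangency of A1 to both parallel lines with radius 26.3 puts L and P at A ± 26.3·n: L = (-16.34, 20.61), P = (16.34, -20.61). Equal radii place J and Z the same way about U: J = U + 26.3·n = (35.86, 61.98), Z = U − 26.3·n = (68.53, 20.76). Then |AJ| = |J − A| = 71.60.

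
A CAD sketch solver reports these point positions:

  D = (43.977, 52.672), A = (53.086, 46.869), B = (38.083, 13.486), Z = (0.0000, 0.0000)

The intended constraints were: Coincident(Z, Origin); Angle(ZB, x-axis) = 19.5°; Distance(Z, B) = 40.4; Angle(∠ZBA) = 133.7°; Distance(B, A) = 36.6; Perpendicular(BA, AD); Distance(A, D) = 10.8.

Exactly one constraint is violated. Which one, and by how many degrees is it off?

Perpendicular(BA, AD) — off by 8.30°.

Z = (0.00, 0.00) ✓; ZB at 19.50° ✓; |ZB| = 40.40 ✓; ∠ZBA = 133.7° ✓; |BA| = 36.60 ✓; ∠(BA, AD) = 81.70° ✗; |AD| = 10.80 ✓.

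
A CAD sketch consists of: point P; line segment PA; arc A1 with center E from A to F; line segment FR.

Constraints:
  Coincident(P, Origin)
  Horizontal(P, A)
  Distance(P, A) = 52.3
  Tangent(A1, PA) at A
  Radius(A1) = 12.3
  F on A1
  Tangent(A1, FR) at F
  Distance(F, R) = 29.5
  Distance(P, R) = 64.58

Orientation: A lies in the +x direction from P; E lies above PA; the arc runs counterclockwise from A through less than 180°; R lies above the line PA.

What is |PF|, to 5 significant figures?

65.521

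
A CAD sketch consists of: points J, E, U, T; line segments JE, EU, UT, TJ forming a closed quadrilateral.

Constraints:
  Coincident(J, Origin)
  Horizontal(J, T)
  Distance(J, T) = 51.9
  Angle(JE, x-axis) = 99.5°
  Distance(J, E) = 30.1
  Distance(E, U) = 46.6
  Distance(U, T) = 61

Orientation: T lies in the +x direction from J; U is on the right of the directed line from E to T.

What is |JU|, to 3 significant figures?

18.2

J is at the origin; JT is horizontal with |JT| = 51.9 and T in +x, so T = (51.9, 0). JE runs at 99.5° with |JE| = 30.1, so E = (-4.97, 29.7). U is determined by |EU| = 46.6 and |UT| = 61.0 together: it lies at the intersection of circle(E, 46.6) and circle(T, 61.0). With |ET| = 64.2, the foot of the radical line on ET is 20.0 from E and the perpendicular offset is √(46.6² − 20.0²) = 42.1. Taking the right-of-ET solution: U = (-6.72, -16.9).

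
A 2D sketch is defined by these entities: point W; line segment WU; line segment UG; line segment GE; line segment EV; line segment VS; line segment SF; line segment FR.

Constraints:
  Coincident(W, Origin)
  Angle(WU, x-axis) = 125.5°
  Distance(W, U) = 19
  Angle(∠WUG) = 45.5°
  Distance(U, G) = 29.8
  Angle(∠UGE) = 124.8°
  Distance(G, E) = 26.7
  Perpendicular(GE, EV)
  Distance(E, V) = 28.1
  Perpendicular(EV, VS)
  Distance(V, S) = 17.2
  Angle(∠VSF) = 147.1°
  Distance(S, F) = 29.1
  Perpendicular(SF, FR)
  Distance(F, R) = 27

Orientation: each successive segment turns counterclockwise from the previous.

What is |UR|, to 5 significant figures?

38.659

W is at the origin; WU runs at 125.5° with length 19.0, so U = (-11.033, 15.468). ∠WUG = 45.5° gives UG at -100.00° from the x-axis; with |UG| = 29.8, G = (-16.208, -13.879). ∠UGE = 124.8° gives GE at -44.800° from the x-axis; with |GE| = 26.7, E = (2.7375, -32.693). GE ⟂ EV, so EV runs at 45.200°; with |EV| = 28.1, V = (22.538, -12.754). EV ⟂ VS, so VS runs at 135.20°; with |VS| = 17.2, S = (10.333, -0.63416). ∠VSF = 147.1° gives SF at 168.10° from the x-axis; with |SF| = 29.1, F = (-18.142, 5.3664). SF ⟂ FR, so FR runs at -101.90°; with |FR| = 27.0, R = (-23.709, -21.053). Then |UR| = |R − U| = 38.659.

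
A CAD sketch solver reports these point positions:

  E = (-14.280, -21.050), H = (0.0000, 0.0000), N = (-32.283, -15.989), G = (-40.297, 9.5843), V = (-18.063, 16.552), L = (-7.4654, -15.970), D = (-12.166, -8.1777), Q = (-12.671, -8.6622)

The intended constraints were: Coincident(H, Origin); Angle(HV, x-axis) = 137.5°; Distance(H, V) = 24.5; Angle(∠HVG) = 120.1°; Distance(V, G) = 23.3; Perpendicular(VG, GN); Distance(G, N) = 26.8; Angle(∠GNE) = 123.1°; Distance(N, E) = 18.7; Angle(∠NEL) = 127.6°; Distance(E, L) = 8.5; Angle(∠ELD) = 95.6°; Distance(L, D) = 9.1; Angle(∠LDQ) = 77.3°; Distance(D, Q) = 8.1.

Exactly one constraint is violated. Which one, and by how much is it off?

Distance(D, Q) = 8.1 — off by 7.40.

H = (0.00, 0.00) ✓; HV at 137.5° ✓; |HV| = 24.50 ✓; ∠HVG = 120.1° ✓; |VG| = 23.30 ✓; ∠(VG, GN) = 90.00° ✓; |GN| = 26.80 ✓; ∠GNE = 123.1° ✓; |NE| = 18.70 ✓; ∠NEL = 127.6° ✓; |EL| = 8.500 ✓; ∠ELD = 95.60° ✓; |LD| = 9.100 ✓; ∠LDQ = 77.29° ✓; |DQ| = 0.6998 ✗.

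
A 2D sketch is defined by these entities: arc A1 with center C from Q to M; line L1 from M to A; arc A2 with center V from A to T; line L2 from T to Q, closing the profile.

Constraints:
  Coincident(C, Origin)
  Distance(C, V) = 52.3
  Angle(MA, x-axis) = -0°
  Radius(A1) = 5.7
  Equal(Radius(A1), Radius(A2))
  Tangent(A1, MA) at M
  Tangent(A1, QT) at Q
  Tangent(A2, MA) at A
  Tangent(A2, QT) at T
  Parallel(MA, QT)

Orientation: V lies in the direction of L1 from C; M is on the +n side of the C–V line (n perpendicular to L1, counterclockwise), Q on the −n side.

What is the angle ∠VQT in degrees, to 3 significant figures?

6.22°

The slot axis is L1's direction at -0.0°, so u = (cos -0.0°, sin -0.0°) = (1.00, -0.00) and n = (−sin -0.0°, cos -0.0°) = (0.00, 1.00). C is at the origin and V lies 52.3 along u from C, so V = 52.3·u = (52.3, -0.00). Tangency of A1 to both parallel lines with radius 5.7 puts M and Q at C ± 5.7·n: M = (0.00, 5.70), Q = (-0.00, -5.70). Equal radii place A and T the same way about V: A = V + 5.7·n = (52.3, 5.70), T = V − 5.7·n = (52.3, -5.70). Then cos ∠VQT = QV·QT / (|QV||QT|), giving 6.22°.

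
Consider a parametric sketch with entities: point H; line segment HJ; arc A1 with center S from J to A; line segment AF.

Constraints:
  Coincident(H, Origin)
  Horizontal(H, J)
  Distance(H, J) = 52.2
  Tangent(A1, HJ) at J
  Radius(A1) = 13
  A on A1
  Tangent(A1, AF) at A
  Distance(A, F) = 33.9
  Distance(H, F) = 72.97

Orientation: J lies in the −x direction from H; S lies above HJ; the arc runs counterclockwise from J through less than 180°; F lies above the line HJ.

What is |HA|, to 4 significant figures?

44.20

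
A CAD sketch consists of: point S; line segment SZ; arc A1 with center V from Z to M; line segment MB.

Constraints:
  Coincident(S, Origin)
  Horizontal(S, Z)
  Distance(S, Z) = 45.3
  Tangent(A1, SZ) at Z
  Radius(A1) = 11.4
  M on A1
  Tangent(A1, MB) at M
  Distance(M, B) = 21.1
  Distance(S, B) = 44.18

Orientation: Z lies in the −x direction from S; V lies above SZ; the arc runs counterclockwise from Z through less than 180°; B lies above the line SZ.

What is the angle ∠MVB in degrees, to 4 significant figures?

61.62°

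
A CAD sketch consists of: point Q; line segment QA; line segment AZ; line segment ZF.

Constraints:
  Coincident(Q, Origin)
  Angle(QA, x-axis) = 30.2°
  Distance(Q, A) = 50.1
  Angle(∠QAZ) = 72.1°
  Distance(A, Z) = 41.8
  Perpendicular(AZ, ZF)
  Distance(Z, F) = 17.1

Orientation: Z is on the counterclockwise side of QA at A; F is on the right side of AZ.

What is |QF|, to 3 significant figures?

69.9

Q is at the origin; QA runs at 30.2° with length 50.1, so A = 50.1·(cos 30.2°, sin 30.2°) = (43.3, 25.2). ∠QAZ = 72.1°, so AZ runs at 30.2° + (180° − 72.1°) = 138° from the x-axis; with |AZ| = 41.8, Z = A + 41.8·(cos 138°, sin 138°) = (12.2, 53.1). AZ is perpendicular to ZF; with |ZF| = 17.1 on the right of AZ, F = Z + 17.1·(0.668, 0.744) = (23.6, 65.8). Then |QF| = |F − Q| = 69.9.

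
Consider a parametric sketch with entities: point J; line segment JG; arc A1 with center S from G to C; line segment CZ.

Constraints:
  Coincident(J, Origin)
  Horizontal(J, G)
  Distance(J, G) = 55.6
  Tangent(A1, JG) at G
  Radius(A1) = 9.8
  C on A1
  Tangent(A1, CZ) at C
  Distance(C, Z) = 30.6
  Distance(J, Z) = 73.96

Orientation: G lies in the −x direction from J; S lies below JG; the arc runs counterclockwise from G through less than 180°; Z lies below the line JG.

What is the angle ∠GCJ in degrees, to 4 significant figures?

39.16°

J is at the origin; JG is horizontal with |JG| = 55.6 and G on the −x side, so G = (-55.60, 0.000). A1 meets JG tangentially, so SG is at right angles to JG, so S = G + (0, -9.8) = (-55.60, -9.800). Since SC ⟂ CZ (tangency), |SZ| = √(9.8² + 30.6²) = 32.13 regardless of where C sits on A1. So Z lies on both circle(J, 73.96) and circle(S, 32.13); the below-JG intersection is Z = (-61.27, -41.43). C is the foot of the tangent from Z: C = (-65.31, -11.10).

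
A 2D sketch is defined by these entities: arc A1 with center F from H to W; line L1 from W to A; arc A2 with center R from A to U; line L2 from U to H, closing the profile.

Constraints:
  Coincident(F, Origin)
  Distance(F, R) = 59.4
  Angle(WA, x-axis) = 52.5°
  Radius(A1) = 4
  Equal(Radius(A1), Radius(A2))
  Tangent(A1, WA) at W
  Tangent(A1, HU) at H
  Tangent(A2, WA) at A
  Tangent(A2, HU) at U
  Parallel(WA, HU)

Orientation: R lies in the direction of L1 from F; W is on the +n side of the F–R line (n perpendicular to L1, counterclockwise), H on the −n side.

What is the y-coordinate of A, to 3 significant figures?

49.6

The slot axis is L1's direction at 52.5°, so u = (cos 52.5°, sin 52.5°) = (0.609, 0.793) and n = (−sin 52.5°, cos 52.5°) = (-0.793, 0.609). F is at the origin and R lies 59.4 along u from F, so R = 59.4·u = (36.2, 47.1). Tangency of A1 to both parallel lines with radius 4.0 puts W and H at F ± 4.0·n: W = (-3.17, 2.44), H = (3.17, -2.44). Equal radii place A and U the same way about R: A = R + 4.0·n = (33.0, 49.6), U = R − 4.0·n = (39.3, 44.7). So A.y = 49.6.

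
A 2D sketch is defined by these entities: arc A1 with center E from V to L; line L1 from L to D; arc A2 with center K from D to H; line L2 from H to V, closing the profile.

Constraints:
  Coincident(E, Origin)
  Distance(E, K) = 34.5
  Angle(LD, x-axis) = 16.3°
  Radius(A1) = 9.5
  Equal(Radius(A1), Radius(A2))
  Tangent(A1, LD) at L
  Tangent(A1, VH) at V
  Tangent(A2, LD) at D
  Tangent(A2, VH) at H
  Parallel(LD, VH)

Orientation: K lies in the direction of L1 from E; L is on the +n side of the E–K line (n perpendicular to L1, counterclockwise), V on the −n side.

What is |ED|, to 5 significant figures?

35.784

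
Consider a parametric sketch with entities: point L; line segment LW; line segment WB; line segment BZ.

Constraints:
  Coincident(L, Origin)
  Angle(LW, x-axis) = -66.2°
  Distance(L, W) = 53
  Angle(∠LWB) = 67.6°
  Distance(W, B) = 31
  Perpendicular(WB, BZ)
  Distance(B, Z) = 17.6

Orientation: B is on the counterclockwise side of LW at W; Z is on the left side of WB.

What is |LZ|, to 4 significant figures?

33.21

L is at the origin; LW runs at -66.2° with length 53.0, so W = 53.0·(cos -66.2°, sin -66.2°) = (21.39, -48.49). ∠LWB = 67.6°, so WB runs at -66.2° + (180° − 67.6°) = 46.20° from the x-axis; with |WB| = 31.0, B = W + 31.0·(cos 46.20°, sin 46.20°) = (42.84, -26.12). WB ⟂ BZ; with |BZ| = 17.6 on the left of WB, Z = B + 17.6·(-0.7218, 0.6921) = (30.14, -13.94). Then |LZ| = |Z − L| = 33.21.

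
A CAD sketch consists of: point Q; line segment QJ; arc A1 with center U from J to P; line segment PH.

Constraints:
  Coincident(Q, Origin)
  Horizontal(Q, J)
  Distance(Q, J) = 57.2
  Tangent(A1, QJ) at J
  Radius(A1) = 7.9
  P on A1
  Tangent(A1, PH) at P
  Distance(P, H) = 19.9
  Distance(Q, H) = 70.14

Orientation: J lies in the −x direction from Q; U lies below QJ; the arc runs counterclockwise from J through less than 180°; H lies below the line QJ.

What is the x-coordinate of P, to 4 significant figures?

-65.09

Checks: Q.y = 0.00, J.y = 0.00 ✓; |UP| = 7.900 ✓; ∠(UP, PH) = 90.00° ✓; |PH| = 19.90 ✓; |QH| = 70.14 ✓.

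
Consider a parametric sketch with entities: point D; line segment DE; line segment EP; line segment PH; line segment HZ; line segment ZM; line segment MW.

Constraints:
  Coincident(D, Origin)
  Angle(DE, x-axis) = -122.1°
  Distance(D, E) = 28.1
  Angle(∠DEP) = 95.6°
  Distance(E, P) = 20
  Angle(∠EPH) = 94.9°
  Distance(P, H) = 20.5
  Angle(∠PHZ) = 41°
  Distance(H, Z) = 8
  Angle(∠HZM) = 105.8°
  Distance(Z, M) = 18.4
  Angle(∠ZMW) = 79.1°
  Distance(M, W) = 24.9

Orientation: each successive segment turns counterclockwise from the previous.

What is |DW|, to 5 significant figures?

48.697

D is at the origin; DE runs at -122.1° with length 28.1, so E = (-14.932, -23.804). ∠DEP = 95.6° gives EP at -37.700° from the x-axis; with |EP| = 20.0, P = (0.89217, -36.035). ∠EPH = 94.9° gives PH at 47.400° from the x-axis; with |PH| = 20.5, H = (14.768, -20.945). ∠PHZ = 41.0° gives HZ at -173.60° from the x-axis; with |HZ| = 8.0, Z = (6.8180, -21.836). ∠HZM = 105.8° gives ZM at -99.400° from the x-axis; with |ZM| = 18.4, M = (3.8128, -39.989). ∠ZMW = 79.1° gives MW at 1.5000° from the x-axis; with |MW| = 24.9, W = (28.704, -39.338). Then |DW| = |W − D| = 48.697.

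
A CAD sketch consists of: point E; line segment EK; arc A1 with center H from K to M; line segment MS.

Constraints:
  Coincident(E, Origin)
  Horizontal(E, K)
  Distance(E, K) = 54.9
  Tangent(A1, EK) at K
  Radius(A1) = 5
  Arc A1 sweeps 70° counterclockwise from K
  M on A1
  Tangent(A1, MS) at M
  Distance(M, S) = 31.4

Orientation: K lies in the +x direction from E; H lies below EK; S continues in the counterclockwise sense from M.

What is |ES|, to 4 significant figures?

51.31

E is at the origin; EK is horizontal with |EK| = 54.9 and K on the +x side, so K = (54.90, 0.000). The tangent condition forces HK to be normal to EK, so H = K + (0, -5) = (54.90, -5.000). On A1, K sits at bearing 90° from H; a 70° counterclockwise sweep puts M at bearing 160°, so M = H + 5.0·(cos 160°, sin 160°) = (50.20, -3.290). Tangency of A1 to MS means the radius HM is perpendicular to MS, so MS runs along (−sin 160°, cos 160°); with |MS| = 31.4, S = (39.46, -32.80). Then |ES| = |S − E| = 51.31.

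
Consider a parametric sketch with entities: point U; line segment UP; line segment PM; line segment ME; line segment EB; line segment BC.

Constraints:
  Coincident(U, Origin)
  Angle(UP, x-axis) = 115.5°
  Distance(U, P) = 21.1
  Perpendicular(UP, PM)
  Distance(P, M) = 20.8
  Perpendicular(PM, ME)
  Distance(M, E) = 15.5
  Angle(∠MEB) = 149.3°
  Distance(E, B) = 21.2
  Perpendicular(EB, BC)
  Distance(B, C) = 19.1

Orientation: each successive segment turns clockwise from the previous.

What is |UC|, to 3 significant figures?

7.06

∠MEB = 149.3° gives EB at -95.2° from the x-axis; with |EB| = 21.2, B = (14.4, -7.10). EB ⟂ BC, so BC runs at 175°; with |BC| = 19.1, C = (-4.58, -5.37). Then |UC| = |C − U| = 7.06.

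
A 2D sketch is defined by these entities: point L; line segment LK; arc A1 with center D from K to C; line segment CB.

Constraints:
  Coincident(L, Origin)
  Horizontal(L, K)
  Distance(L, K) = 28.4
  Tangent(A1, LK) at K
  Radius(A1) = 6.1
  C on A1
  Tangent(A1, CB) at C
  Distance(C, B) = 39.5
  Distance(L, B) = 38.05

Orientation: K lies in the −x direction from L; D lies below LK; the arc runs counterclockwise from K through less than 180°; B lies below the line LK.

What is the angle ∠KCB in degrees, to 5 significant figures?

111.88°

Checks: L = (0.00, 0.00) ✓; |DC| = 6.100 ✓; ∠(DC, CB) = 90.00° ✓; |CB| = 39.50 ✓; |LB| = 38.05 ✓.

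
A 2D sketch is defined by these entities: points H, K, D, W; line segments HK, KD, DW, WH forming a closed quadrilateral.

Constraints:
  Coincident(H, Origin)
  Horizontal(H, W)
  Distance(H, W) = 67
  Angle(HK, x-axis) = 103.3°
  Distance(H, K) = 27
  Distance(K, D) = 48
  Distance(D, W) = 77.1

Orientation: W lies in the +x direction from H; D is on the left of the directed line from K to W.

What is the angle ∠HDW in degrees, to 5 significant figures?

54.543°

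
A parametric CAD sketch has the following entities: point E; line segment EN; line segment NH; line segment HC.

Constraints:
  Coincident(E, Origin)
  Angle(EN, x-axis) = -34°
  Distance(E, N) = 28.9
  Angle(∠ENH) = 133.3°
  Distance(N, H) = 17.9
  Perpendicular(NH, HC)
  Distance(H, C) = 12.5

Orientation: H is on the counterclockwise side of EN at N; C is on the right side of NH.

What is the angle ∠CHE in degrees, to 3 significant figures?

119°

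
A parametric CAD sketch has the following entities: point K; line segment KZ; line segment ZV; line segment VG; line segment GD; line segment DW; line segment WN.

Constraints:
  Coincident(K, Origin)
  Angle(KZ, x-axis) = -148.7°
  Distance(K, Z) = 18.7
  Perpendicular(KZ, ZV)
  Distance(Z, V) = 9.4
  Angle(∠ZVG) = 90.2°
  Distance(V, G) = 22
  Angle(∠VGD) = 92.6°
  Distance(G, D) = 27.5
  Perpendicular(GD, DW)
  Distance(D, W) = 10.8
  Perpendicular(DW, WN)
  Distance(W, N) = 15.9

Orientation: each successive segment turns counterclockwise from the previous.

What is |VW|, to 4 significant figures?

30.61

∠VGD = 92.6° gives GD at 118.5° from the x-axis; with |GD| = 27.5, D = (-5.379, 17.78). The perpendicularity gives DW at right angles to GD, so DW runs at -151.5°; with |DW| = 10.8, W = (-14.87, 12.63). Then |VW| = |W − V| = 30.61.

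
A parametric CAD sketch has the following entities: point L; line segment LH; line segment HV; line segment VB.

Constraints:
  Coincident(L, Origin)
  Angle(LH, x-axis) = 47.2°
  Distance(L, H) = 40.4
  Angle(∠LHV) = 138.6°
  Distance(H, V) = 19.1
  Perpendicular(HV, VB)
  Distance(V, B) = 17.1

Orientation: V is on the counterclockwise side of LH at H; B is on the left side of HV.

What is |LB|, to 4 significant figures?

50.33

L is at the origin; LH runs at 47.2° with length 40.4, so H = 40.4·(cos 47.2°, sin 47.2°) = (27.45, 29.64). ∠LHV = 138.6°, so HV runs at 47.2° + (180° − 138.6°) = 88.60° from the x-axis; with |HV| = 19.1, V = H + 19.1·(cos 88.60°, sin 88.60°) = (27.92, 48.74). HV is perpendicular to VB; with |VB| = 17.1 on the left of HV, B = V + 17.1·(-0.9997, 0.02443) = (10.82, 49.15). Then |LB| = |B − L| = 50.33.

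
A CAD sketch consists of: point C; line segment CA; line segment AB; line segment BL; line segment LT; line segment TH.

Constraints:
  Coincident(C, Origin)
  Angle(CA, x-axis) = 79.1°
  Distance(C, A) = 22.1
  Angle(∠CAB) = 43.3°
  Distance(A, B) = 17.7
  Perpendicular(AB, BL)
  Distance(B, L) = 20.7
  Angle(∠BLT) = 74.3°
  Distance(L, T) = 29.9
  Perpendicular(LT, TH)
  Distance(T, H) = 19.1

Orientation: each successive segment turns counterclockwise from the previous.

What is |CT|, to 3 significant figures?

27.3

C is at the origin; CA runs at 79.1° with length 22.1, so A = (4.18, 21.7). ∠CAB = 43.3° gives AB at -144° from the x-axis; with |AB| = 17.7, B = (-10.2, 11.3). AB is perpendicular to BL, so BL runs at -54.2°; with |BL| = 20.7, L = (1.93, -5.44). ∠BLT = 74.3° gives LT at 51.5° from the x-axis; with |LT| = 29.9, T = (20.5, 18.0). Then |CT| = |T − C| = 27.3.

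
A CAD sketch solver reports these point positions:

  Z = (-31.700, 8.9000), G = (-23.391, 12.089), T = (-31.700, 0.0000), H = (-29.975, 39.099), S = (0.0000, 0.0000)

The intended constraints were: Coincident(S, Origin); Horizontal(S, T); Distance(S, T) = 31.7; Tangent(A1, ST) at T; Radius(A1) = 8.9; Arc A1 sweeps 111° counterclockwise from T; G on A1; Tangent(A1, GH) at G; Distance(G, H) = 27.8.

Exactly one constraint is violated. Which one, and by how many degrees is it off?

Tangent(A1, GH) at G — off by 7.30°.

S = (0.00, 0.00) ✓; S.y = 0.00, T.y = 0.00 ✓; |ST| = 31.70 ✓; ∠(ZT, TS) = 90.00° ✓; |ZT| = 8.900 ✓; bearing(Z→G) − bearing(Z→T) = 111.0° ✓; |ZG| = 8.900 ✓; ∠(ZG, GH) = 97.30° ✗; |GH| = 27.80 ✓.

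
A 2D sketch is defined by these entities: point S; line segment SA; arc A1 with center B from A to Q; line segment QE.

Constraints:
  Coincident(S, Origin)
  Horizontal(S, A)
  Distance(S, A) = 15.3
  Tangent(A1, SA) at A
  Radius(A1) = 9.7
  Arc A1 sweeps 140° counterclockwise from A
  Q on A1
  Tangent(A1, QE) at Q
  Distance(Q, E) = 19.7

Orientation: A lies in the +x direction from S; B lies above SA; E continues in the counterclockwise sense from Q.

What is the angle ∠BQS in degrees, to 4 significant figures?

11.50°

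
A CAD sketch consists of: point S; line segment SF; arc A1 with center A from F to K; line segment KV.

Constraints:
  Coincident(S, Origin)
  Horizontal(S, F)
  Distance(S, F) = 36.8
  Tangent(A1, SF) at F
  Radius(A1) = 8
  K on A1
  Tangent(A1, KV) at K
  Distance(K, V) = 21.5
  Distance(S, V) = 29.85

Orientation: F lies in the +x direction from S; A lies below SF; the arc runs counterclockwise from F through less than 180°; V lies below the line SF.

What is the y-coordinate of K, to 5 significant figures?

-4.0700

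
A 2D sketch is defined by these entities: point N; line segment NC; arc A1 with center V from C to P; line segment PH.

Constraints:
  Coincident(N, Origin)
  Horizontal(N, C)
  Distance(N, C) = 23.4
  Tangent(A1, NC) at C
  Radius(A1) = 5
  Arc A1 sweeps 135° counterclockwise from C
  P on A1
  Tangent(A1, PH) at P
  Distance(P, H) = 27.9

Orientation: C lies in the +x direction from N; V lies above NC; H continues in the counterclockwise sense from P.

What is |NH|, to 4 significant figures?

29.17

On A1, C sits at bearing -90° from V; a 135° counterclockwise sweep puts P at bearing 45°, so P = V + 5.0·(cos 45°, sin 45°) = (26.94, 8.536). Since A1 is tangent to PH there, VP ⟂ PH, so PH runs along (−sin 45°, cos 45°); with |PH| = 27.9, H = (7.207, 28.26). Then |NH| = |H − N| = 29.17.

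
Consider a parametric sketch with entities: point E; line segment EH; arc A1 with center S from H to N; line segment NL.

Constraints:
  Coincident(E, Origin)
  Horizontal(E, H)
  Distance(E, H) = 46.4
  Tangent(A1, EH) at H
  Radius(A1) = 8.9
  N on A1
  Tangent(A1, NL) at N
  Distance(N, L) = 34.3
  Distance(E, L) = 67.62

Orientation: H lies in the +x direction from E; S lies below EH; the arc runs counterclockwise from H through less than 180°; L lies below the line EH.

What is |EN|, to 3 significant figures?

40.1

Checks: |SN| = 8.900 ✓; ∠(SN, NL) = 90.00° ✓; |NL| = 34.30 ✓; |EL| = 67.62 ✓.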